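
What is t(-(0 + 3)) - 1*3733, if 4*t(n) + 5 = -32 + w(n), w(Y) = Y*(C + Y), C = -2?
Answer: -7477/2 ≈ -3738.5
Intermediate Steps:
w(Y) = Y*(-2 + Y)
t(n) = -37/4 + n*(-2 + n)/4 (t(n) = -5/4 + (-32 + n*(-2 + n))/4 = -5/4 + (-8 + n*(-2 + n)/4) = -37/4 + n*(-2 + n)/4)
t(-(0 + 3)) - 1*3733 = (-37/4 + (-(0 + 3))*(-2 - (0 + 3))/4) - 1*3733 = (-37/4 + (-1*3)*(-2 - 1*3)/4) - 3733 = (-37/4 + (¼)*(-3)*(-2 - 3)) - 3733 = (-37/4 + (¼)*(-3)*(-5)) - 3733 = (-37/4 + 15/4) - 3733 = -11/2 - 3733 = -7477/2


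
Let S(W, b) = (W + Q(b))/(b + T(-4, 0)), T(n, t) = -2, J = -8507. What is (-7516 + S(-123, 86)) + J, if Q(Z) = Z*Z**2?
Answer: -709999/84 ≈ -8452.4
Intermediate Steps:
Q(Z) = Z**3
S(W, b) = (W + b**3)/(-2 + b) (S(W, b) = (W + b**3)/(b - 2) = (W + b**3)/(-2 + b))
(-7516 + S(-123, 86)) + J = (-7516 + (-123 + 86**3)/(-2 + 86)) - 8507 = (-7516 + (-123 + 636056)/84) - 8507 = (-7516 + (1/84)*635933) - 8507 = (-7516 + 635933/84) - 8507 = 4589/84 - 8507 = -709999/84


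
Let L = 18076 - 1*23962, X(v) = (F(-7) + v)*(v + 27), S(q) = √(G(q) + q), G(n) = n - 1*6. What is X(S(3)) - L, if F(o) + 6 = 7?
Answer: 5913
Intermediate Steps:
F(o) = 1 (F(o) = -6 + 7 = 1)
G(n) = -6 + n (G(n) = n - 6 = -6 + n)
S(q) = √(-6 + 2*q) (S(q) = √((-6 + q) + q) = √(-6 + 2*q))
X(v) = (1 + v)*(27 + v) (X(v) = (1 + v)*(v + 27) = (1 + v)*(27 + v))
L = -5886 (L = 18076 - 23962 = -5886)
X(S(3)) - L = (27 + (√(-6 + 2*3))² + 28*√(-6 + 2*3)) - 1*(-5886) = (27 + (√(-6 + 6))² + 28*√(-6 + 6)) + 5886 = (27 + (√0)² + 28*√0) + 5886 = (27 + 0² + 28*0) + 5886 = (27 + 0 + 0) + 5886 = 27 + 5886 = 5913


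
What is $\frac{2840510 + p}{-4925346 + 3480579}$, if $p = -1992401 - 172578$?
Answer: $- \frac{225177}{481589} \approx -0.46757$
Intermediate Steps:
$p = -2164979$
$\frac{2840510 + p}{-4925346 + 3480579} = \frac{2840510 - 2164979}{-4925346 + 3480579} = \frac{675531}{-1444767} = 675531 \left(- \frac{1}{1444767}\right) = - \frac{225177}{481589}$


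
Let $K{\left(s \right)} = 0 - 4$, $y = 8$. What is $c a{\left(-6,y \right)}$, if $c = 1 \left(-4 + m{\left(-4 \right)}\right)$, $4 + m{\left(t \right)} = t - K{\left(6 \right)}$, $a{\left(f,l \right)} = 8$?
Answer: $-64$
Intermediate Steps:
$K{\left(s \right)} = -4$ ($K{\left(s \right)} = 0 - 4 = -4$)
$m{\left(t \right)} = t$ ($m{\left(t \right)} = -4 + \left(t - -4\right) = -4 + \left(t + 4\right) = -4 + \left(4 + t\right) = t$)
$c = -8$ ($c = 1 \left(-4 - 4\right) = 1 \left(-8\right) = -8$)
$c a{\left(-6,y \right)} = \left(-8\right) 8 = -64$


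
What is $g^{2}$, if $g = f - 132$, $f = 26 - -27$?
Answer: $6241$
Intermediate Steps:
$f = 53$ ($f = 26 + 27 = 53$)
$g = -79$ ($g = 53 - 132 = -79$)
$g^{2} = \left(-79\right)^{2} = 6241$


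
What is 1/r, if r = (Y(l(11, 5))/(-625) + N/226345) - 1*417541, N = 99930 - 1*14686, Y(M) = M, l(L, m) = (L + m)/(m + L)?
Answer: -28293125/11813529095394 ≈ -2.3950e-6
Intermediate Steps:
l(L, m) = 1 (l(L, m) = (L + m)/(L + m) = 1)
N = 85244 (N = 99930 - 14686 = 85244)
r = -11813529095394/28293125 (r = (1/(-625) + 85244/226345) - 1*417541 = (1*(-1/625) + 85244*(1/226345)) - 417541 = (-1/625 + 85244/226345) - 417541 = 10610231/28293125 - 417541 = -11813529095394/28293125 ≈ -4.1754e+5)
1/r = 1/(-11813529095394/28293125) = -28293125/11813529095394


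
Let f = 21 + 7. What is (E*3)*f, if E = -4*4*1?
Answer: -1344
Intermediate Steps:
f = 28
E = -16 (E = -16*1 = -16)
(E*3)*f = -16*3*28 = -48*28 = -1344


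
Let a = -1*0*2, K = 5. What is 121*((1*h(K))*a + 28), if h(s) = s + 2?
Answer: 3388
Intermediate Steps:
h(s) = 2 + s
a = 0 (a = 0*2 = 0)
121*((1*h(K))*a + 28) = 121*((1*(2 + 5))*0 + 28) = 121*((1*7)*0 + 28) = 121*(7*0 + 28) = 121*(0 + 28) = 121*28 = 3388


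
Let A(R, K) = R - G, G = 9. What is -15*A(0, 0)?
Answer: 135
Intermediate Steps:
A(R, K) = -9 + R (A(R, K) = R - 1*9 = R - 9 = -9 + R)
-15*A(0, 0) = -15*(-9 + 0) = -15*(-9) = 135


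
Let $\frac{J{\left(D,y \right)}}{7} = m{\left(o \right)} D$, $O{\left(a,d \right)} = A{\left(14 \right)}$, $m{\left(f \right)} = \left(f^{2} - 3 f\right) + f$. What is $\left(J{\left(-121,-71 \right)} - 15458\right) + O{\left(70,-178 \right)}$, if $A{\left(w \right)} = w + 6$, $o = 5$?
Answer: $-28143$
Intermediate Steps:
$A{\left(w \right)} = 6 + w$
$m{\left(f \right)} = f^{2} - 2 f$
$O{\left(a,d \right)} = 20$ ($O{\left(a,d \right)} = 6 + 14 = 20$)
$J{\left(D,y \right)} = 105 D$ ($J{\left(D,y \right)} = 7 \cdot 5 \left(-2 + 5\right) D = 7 \cdot 5 \cdot 3 D = 7 \cdot 15 D = 105 D$)
$\left(J{\left(-121,-71 \right)} - 15458\right) + O{\left(70,-178 \right)} = \left(105 \left(-121\right) - 15458\right) + 20 = \left(-12705 - 15458\right) + 20 = -28163 + 20 = -28143$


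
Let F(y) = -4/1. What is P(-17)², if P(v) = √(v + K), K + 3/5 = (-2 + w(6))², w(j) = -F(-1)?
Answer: -68/5 ≈ -13.600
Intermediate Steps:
F(y) = -4 (F(y) = -4*1 = -4)
w(j) = 4 (w(j) = -1*(-4) = 4)
K = 17/5 (K = -⅗ + (-2 + 4)² = -⅗ + 2² = -⅗ + 4 = 17/5 ≈ 3.4000)
P(v) = √(17/5 + v) (P(v) = √(v + 17/5) = √(17/5 + v))
P(-17)² = (√(85 + 25*(-17))/5)² = (√(85 - 425)/5)² = (√(-340)/5)² = ((2*I*√85)/5)² = (2*I*√85/5)² = -68/5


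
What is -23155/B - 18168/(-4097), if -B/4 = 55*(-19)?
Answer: -344069/311372 ≈ -1.1050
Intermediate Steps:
B = 4180 (B = -220*(-19) = -4*(-1045) = 4180)
-23155/B - 18168/(-4097) = -23155/4180 - 18168/(-4097) = -23155*1/4180 - 18168*(-1/4097) = -421/76 + 18168/4097 = -344069/311372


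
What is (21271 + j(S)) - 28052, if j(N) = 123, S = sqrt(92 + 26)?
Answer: -6658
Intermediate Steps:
S = sqrt(118) ≈ 10.863
(21271 + j(S)) - 28052 = (21271 + 123) - 28052 = 21394 - 28052 = -6658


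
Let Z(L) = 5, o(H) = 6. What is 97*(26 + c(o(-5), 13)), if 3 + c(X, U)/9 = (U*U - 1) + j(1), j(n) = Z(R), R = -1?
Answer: 150932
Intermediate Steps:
j(n) = 5
c(X, U) = 9 + 9*U² (c(X, U) = -27 + 9*((U*U - 1) + 5) = -27 + 9*((U² - 1) + 5) = -27 + 9*((-1 + U²) + 5) = -27 + 9*(4 + U²) = -27 + (36 + 9*U²) = 9 + 9*U²)
97*(26 + c(o(-5), 13)) = 97*(26 + (9 + 9*13²)) = 97*(26 + (9 + 9*169)) = 97*(26 + (9 + 1521)) = 97*(26 + 1530) = 97*1556 = 150932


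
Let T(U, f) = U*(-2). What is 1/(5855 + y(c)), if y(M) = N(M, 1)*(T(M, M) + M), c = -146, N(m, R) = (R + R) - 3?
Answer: 1/5709 ≈ 0.00017516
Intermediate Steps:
T(U, f) = -2*U
N(m, R) = -3 + 2*R (N(m, R) = 2*R - 3 = -3 + 2*R)
y(M) = M (y(M) = (-3 + 2*1)*(-2*M + M) = (-3 + 2)*(-M) = -(-1)*M = M)
1/(5855 + y(c)) = 1/(5855 - 146) = 1/5709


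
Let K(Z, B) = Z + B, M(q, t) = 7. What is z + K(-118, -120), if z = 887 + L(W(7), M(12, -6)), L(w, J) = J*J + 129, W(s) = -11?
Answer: 827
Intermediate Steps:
K(Z, B) = B + Z
L(w, J) = 129 + J² (L(w, J) = J² + 129 = 129 + J²)
z = 1065 (z = 887 + (129 + 7²) = 887 + (129 + 49) = 887 + 178 = 1065)
z + K(-118, -120) = 1065 + (-120 - 118) = 1065 - 238 = 827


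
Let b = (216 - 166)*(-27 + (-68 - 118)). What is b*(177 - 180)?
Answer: 31950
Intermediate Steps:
b = -10650 (b = 50*(-27 - 186) = 50*(-213) = -10650)
b*(177 - 180) = -10650*(177 - 180) = -10650*(-3) = 31950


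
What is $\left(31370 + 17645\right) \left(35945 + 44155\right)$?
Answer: $3926101500$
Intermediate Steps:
$\left(31370 + 17645\right) \left(35945 + 44155\right) = 49015 \cdot 80100 = 3926101500$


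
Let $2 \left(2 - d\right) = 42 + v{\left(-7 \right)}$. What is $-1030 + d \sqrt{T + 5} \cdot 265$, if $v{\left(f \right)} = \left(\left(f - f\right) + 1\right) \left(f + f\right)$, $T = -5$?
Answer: $-1030$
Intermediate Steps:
$v{\left(f \right)} = 2 f$ ($v{\left(f \right)} = \left(0 + 1\right) 2 f = 1 \cdot 2 f = 2 f$)
$d = -12$ ($d = 2 - \frac{42 + 2 \left(-7\right)}{2} = 2 - \frac{42 - 14}{2} = 2 - 14 = -12$)
$-1030 + d \sqrt{T + 5} \cdot 265 = -1030 + - 12 \sqrt{-5 + 5} \cdot 265 = -1030 + - 12 \sqrt{0} \cdot 265 = -1030 + \left(-12\right) 0 \cdot 265 = -1030 + 0 \cdot 265 = -1030 + 0 = -1030$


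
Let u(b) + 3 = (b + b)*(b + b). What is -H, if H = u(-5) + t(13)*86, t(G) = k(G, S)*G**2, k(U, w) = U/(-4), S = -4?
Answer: 94277/2 ≈ 47139.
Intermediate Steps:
k(U, w) = -U/4 (k(U, w) = U*(-1/4) = -U/4)
t(G) = -G**3/4 (t(G) = (-G/4)*G**2 = -G**3/4)
u(b) = -3 + 4*b**2 (u(b) = -3 + (b + b)*(b + b) = -3 + (2*b)*(2*b) = -3 + 4*b**2)
H = -94277/2 (H = (-3 + 4*(-5)**2) - 1/4*13**3*86 = (-3 + 4*25) - 1/4*2197*86 = (-3 + 100) - 2197/4*86 = 97 - 94471/2 = -94277/2 ≈ -47139.)
-H = -1*(-94277/2) = 94277/2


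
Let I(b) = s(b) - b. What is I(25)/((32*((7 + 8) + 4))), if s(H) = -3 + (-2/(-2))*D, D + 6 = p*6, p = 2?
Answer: -11/304 ≈ -0.036184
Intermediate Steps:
D = 6 (D = -6 + 2*6 = -6 + 12 = 6)
s(H) = 3 (s(H) = -3 - 2/(-2)*6 = -3 - 2*(-1/2)*6 = -3 + 1*6 = -3 + 6 = 3)
I(b) = 3 - b
I(25)/((32*((7 + 8) + 4))) = (3 - 1*25)/((32*((7 + 8) + 4))) = (3 - 25)/((32*(15 + 4))) = -22/(32*19) = -22/608 = -22*1/608 = -11/304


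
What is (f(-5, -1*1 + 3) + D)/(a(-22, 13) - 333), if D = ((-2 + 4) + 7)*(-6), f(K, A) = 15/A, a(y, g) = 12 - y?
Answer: 93/598 ≈ 0.15552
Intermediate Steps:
D = -54 (D = (2 + 7)*(-6) = 9*(-6) = -54)
(f(-5, -1*1 + 3) + D)/(a(-22, 13) - 333) = (15/(-1*1 + 3) - 54)/((12 - 1*(-22)) - 333) = (15/(-1 + 3) - 54)/((12 + 22) - 333) = (15/2 - 54)/(34 - 333) = (15*(1/2) - 54)/(-299) = (15/2 - 54)*(-1/299) = -93/2*(-1/299) = 93/598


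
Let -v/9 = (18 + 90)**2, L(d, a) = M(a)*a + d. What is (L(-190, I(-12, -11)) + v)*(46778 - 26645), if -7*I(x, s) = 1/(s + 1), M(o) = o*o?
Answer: -726236327733867/343000 ≈ -2.1173e+9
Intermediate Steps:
M(o) = o**2
I(x, s) = -1/(7*(1 + s)) (I(x, s) = -1/(7*(s + 1)) = -1/(7*(1 + s)))
L(d, a) = d + a**3 (L(d, a) = a**2*a + d = a**3 + d = d + a**3)
v = -104976 (v = -9*(18 + 90)**2 = -9*108**2 = -9*11664 = -104976)
(L(-190, I(-12, -11)) + v)*(46778 - 26645) = ((-190 + (-1/(7 + 7*(-11)))**3) - 104976)*(46778 - 26645) = ((-190 + (-1/(7 - 77))**3) - 104976)*20133 = ((-190 + (-1/(-70))**3) - 104976)*20133 = ((-190 + (-1*(-1/70))**3) - 104976)*20133 = ((-190 + (1/70)**3) - 104976)*20133 = ((-190 + 1/343000) - 104976)*20133 = (-65169999/343000 - 104976)*20133 = -36071937999/343000*20133 = -726236327733867/343000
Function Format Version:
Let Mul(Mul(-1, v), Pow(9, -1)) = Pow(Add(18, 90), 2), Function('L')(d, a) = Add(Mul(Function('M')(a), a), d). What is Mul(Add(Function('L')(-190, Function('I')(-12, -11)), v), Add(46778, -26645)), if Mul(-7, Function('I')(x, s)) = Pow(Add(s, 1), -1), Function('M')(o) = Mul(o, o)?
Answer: Rational(-726236327733867, 343000) ≈ -2.1173e+9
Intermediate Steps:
Function('M')(o) = Pow(o, 2)
Function('I')(x, s) = Mul(Rational(-1, 7), Pow(Add(1, s), -1)) (Function('I')(x, s) = Mul(Rational(-1, 7), Pow(Add(s, 1), -1)) = Mul(Rational(-1, 7), Pow(Add(1, s), -1)))
Function('L')(d, a) = Add(d, Pow(a, 3)) (Function('L')(d, a) = Add(Mul(Pow(a, 2), a), d) = Add(Pow(a, 3), d) = Add(d, Pow(a, 3)))
v = -104976 (v = Mul(-9, Pow(Add(18, 90), 2)) = Mul(-9, Pow(108, 2)) = Mul(-9, 11664) = -104976)
Mul(Add(Function('L')(-190, Function('I')(-12, -11)), v), Add(46778, -26645)) = Mul(Add(Add(-190, Pow(Mul(-1, Pow(Add(7, Mul(7, -11)), -1)), 3)), -104976), Add(46778, -26645)) = Mul(Add(Add(-190, Pow(Mul(-1, Pow(Add(7, -77), -1)), 3)), -104976), 20133) = Mul(Add(Add(-190, Pow(Mul(-1, Pow(-70, -1)), 3)), -104976), 20133) = Mul(Add(Add(-190, Pow(Mul(-1, Rational(-1, 70)), 3)), -104976), 20133) = Mul(Add(Add(-190, Pow(Rational(1, 70), 3)), -104976), 20133) = Mul(Add(Add(-190, Rational(1, 343000)), -104976), 20133) = Mul(Add(Rational(-65169999, 343000), -104976), 20133) = Mul(Rational(-36071937999, 343000), 20133) = Rational(-726236327733867, 343000)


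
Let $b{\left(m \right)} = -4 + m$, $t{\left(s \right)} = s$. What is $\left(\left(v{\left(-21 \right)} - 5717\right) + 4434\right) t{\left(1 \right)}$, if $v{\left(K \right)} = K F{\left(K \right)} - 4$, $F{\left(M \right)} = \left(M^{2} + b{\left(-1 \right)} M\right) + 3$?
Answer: $-12816$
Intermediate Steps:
$F{\left(M \right)} = 3 + M^{2} - 5 M$ ($F{\left(M \right)} = \left(M^{2} + \left(-4 - 1\right) M\right) + 3 = \left(M^{2} - 5 M\right) + 3 = 3 + M^{2} - 5 M$)
$v{\left(K \right)} = -4 + K \left(3 + K^{2} - 5 K\right)$ ($v{\left(K \right)} = K \left(3 + K^{2} - 5 K\right) - 4 = -4 + K \left(3 + K^{2} - 5 K\right)$)
$\left(\left(v{\left(-21 \right)} - 5717\right) + 4434\right) t{\left(1 \right)} = \left(\left(\left(-4 - 21 \left(3 + \left(-21\right)^{2} - -105\right)\right) - 5717\right) + 4434\right) 1 = \left(\left(\left(-4 - 21 \left(3 + 441 + 105\right)\right) - 5717\right) + 4434\right) 1 = \left(\left(\left(-4 - 11529\right) - 5717\right) + 4434\right) 1 = \left(\left(-11533 - 5717\right) + 4434\right) 1 = \left(-17250 + 4434\right) 1 = \left(-12816\right) 1 = -12816$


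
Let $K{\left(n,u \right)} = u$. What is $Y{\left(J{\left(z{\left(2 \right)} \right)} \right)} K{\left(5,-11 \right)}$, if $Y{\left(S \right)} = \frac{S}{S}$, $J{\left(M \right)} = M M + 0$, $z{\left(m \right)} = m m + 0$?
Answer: $-11$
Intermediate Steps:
$z{\left(m \right)} = m^{2}$ ($z{\left(m \right)} = m^{2} + 0 = m^{2}$)
$J{\left(M \right)} = M^{2}$ ($J{\left(M \right)} = M^{2} + 0 = M^{2}$)
$Y{\left(S \right)} = 1$
$Y{\left(J{\left(z{\left(2 \right)} \right)} \right)} K{\left(5,-11 \right)} = 1 \left(-11\right) = -11$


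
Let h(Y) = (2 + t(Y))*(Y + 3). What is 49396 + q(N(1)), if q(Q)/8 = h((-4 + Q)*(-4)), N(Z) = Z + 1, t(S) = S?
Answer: 50276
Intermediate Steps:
N(Z) = 1 + Z
h(Y) = (2 + Y)*(3 + Y) (h(Y) = (2 + Y)*(Y + 3) = (2 + Y)*(3 + Y))
q(Q) = 688 - 160*Q + 8*(16 - 4*Q)² (q(Q) = 8*(6 + ((-4 + Q)*(-4))² + 5*((-4 + Q)*(-4))) = 8*(6 + (16 - 4*Q)² + 5*(16 - 4*Q)) = 8*(6 + (16 - 4*Q)² + (80 - 20*Q)) = 8*(86 + (16 - 4*Q)² - 20*Q) = 688 - 160*Q + 8*(16 - 4*Q)²)
49396 + q(N(1)) = 49396 + (2736 - 1184*(1 + 1) + 128*(1 + 1)²) = 49396 + (2736 - 1184*2 + 128*2²) = 49396 + (2736 - 2368 + 128*4) = 49396 + (2736 - 2368 + 512) = 49396 + 880 = 50276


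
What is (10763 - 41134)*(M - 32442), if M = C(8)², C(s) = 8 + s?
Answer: 977521006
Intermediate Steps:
M = 256 (M = (8 + 8)² = 16² = 256)
(10763 - 41134)*(M - 32442) = (10763 - 41134)*(256 - 32442) = -30371*(-32186) = 977521006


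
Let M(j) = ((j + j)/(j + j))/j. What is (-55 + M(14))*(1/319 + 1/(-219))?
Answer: 38450/489027 ≈ 0.078626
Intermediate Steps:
M(j) = 1/j (M(j) = ((2*j)/((2*j)))/j = ((2*j)*(1/(2*j)))/j = 1/j)
(-55 + M(14))*(1/319 + 1/(-219)) = (-55 + 1/14)*(1/319 + 1/(-219)) = (-55 + 1/14)*(1/319 - 1/219) = -769/14*(-100/69861) = 38450/489027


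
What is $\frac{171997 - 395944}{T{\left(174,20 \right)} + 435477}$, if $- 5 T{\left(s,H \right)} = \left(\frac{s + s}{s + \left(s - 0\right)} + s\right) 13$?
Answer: $- \frac{223947}{435022} \approx -0.51479$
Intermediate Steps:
$T{\left(s,H \right)} = - \frac{13}{5} - \frac{13 s}{5}$ ($T{\left(s,H \right)} = - \frac{\left(\frac{s + s}{s + \left(s - 0\right)} + s\right) 13}{5} = - \frac{\left(\frac{2 s}{s + \left(s + 0\right)} + s\right) 13}{5} = - \frac{\left(\frac{2 s}{s + s} + s\right) 13}{5} = - \frac{\left(\frac{2 s}{2 s} + s\right) 13}{5} = - \frac{\left(2 s \frac{1}{2 s} + s\right) 13}{5} = - \frac{\left(1 + s\right) 13}{5} = - \frac{13 + 13 s}{5} = - \frac{13}{5} - \frac{13 s}{5}$)
$\frac{171997 - 395944}{T{\left(174,20 \right)} + 435477} = \frac{171997 - 395944}{\left(- \frac{13}{5} - \frac{2262}{5}\right) + 435477} = - \frac{223947}{\left(- \frac{13}{5} - \frac{2262}{5}\right) + 435477} = - \frac{223947}{-455 + 435477} = - \frac{223947}{435022}$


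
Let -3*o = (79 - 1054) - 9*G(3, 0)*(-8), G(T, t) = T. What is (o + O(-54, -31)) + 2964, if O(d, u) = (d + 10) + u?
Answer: 3142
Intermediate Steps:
O(d, u) = 10 + d + u (O(d, u) = (10 + d) + u = 10 + d + u)
o = 253 (o = -((79 - 1054) - 9*3*(-8))/3 = -(-975 - 27*(-8))/3 = -(-975 + 216)/3 = -⅓*(-759) = 253)
(o + O(-54, -31)) + 2964 = (253 + (10 - 54 - 31)) + 2964 = (253 - 75) + 2964 = 178 + 2964 = 3142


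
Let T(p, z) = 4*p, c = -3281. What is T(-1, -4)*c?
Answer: 13124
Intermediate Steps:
T(-1, -4)*c = (4*(-1))*(-3281) = -4*(-3281) = 13124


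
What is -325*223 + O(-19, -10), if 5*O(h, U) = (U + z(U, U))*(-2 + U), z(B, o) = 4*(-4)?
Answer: -362063/5 ≈ -72413.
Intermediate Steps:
z(B, o) = -16
O(h, U) = (-16 + U)*(-2 + U)/5 (O(h, U) = ((U - 16)*(-2 + U))/5 = ((-16 + U)*(-2 + U))/5 = (-16 + U)*(-2 + U)/5)
-325*223 + O(-19, -10) = -325*223 + (32/5 - 18/5*(-10) + (1/5)*(-10)**2) = -72475 + (32/5 + 36 + (1/5)*100) = -72475 + (32/5 + 36 + 20) = -72475 + 312/5 = -362063/5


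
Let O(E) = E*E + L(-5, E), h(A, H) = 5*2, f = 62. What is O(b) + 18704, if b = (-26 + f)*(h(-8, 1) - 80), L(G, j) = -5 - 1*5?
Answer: 6369094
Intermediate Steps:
h(A, H) = 10
L(G, j) = -10 (L(G, j) = -5 - 5 = -10)
b = -2520 (b = (-26 + 62)*(10 - 80) = 36*(-70) = -2520)
O(E) = -10 + E**2 (O(E) = E*E - 10 = E**2 - 10 = -10 + E**2)
O(b) + 18704 = (-10 + (-2520)**2) + 18704 = (-10 + 6350400) + 18704 = 6350390 + 18704 = 6369094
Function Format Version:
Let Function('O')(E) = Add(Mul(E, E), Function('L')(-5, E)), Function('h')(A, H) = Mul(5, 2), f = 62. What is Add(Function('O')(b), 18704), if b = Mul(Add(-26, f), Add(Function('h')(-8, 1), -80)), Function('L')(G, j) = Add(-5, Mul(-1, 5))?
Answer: 6369094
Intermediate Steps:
Function('h')(A, H) = 10
Function('L')(G, j) = -10 (Function('L')(G, j) = Add(-5, -5) = -10)
b = -2520 (b = Mul(Add(-26, 62), Add(10, -80)) = Mul(36, -70) = -2520)
Function('O')(E) = Add(-10, Pow(E, 2)) (Function('O')(E) = Add(Mul(E, E), -10) = Add(Pow(E, 2), -10) = Add(-10, Pow(E, 2)))
Add(Function('O')(b), 18704) = Add(Add(-10, Pow(-2520, 2)), 18704) = Add(Add(-10, 6350400), 18704) = Add(6350390, 18704) = 6369094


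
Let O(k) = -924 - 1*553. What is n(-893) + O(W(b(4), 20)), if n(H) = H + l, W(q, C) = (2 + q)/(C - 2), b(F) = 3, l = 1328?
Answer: -1042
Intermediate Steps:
W(q, C) = (2 + q)/(-2 + C)
O(k) = -1477 (O(k) = -924 - 553 = -1477)
n(H) = 1328 + H (n(H) = H + 1328 = 1328 + H)
n(-893) + O(W(b(4), 20)) = (1328 - 893) - 1477 = 435 - 1477 = -1042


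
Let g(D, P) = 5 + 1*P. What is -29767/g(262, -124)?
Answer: 1751/7 ≈ 250.14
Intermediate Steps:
g(D, P) = 5 + P
-29767/g(262, -124) = -29767/(5 - 124) = -29767/(-119) = -29767*(-1/119) = 1751/7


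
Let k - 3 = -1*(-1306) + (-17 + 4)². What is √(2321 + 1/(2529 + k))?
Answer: 2*√9316523434/4007 ≈ 48.177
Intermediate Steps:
k = 1478 (k = 3 + (-1*(-1306) + (-17 + 4)²) = 3 + (1306 + (-13)²) = 3 + (1306 + 169) = 3 + 1475 = 1478)
√(2321 + 1/(2529 + k)) = √(2321 + 1/(2529 + 1478)) = √(2321 + 1/4007) = √(9300248/4007) = 2*√9316523434/4007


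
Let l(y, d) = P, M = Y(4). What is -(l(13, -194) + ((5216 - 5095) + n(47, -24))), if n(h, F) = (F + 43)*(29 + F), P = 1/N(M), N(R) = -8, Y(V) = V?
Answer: -1727/8 ≈ -215.88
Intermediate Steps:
M = 4
P = -1/8 (P = 1/(-8) = -1/8 ≈ -0.12500)
l(y, d) = -1/8
n(h, F) = (29 + F)*(43 + F) (n(h, F) = (43 + F)*(29 + F) = (29 + F)*(43 + F))
-(l(13, -194) + ((5216 - 5095) + n(47, -24))) = -(-1/8 + ((5216 - 5095) + (1247 + (-24)**2 + 72*(-24)))) = -(-1/8 + (121 + (1247 + 576 - 1728))) = -(-1/8 + (121 + 95)) = -(-1/8 + 216) = -1*1727/8 = -1727/8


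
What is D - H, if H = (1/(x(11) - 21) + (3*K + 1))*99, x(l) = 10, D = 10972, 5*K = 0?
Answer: 10882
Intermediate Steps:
K = 0 (K = (1/5)*0 = 0)
H = 90 (H = (1/(10 - 21) + (3*0 + 1))*99 = (1/(-11) + (0 + 1))*99 = (-1/11 + 1)*99 = (10/11)*99 = 90)
D - H = 10972 - 1*90 = 10972 - 90 = 10882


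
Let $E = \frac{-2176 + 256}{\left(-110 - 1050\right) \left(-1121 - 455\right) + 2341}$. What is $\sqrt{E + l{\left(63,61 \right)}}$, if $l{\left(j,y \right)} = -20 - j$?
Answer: $\frac{i \sqrt{30901603241667}}{610167} \approx 9.1105 i$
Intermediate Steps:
$E = - \frac{640}{610167}$ ($E = - \frac{1920}{\left(-1160\right) \left(-1576\right) + 2341} = - \frac{1920}{1828160 + 2341} = - \frac{1920}{1830501} = \left(-1920\right) \frac{1}{1830501} = - \frac{640}{610167} \approx -0.0010489$)
$\sqrt{E + l{\left(63,61 \right)}} = \sqrt{- \frac{640}{610167} - 83} = \sqrt{- \frac{50644501}{610167}} = \frac{i \sqrt{30901603241667}}{610167}$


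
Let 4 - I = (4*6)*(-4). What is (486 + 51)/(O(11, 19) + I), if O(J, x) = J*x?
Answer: 179/103 ≈ 1.7379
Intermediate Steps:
I = 100 (I = 4 - 4*6*(-4) = 4 - 24*(-4) = 4 - 1*(-96) = 4 + 96 = 100)
(486 + 51)/(O(11, 19) + I) = (486 + 51)/(11*19 + 100) = 537/(209 + 100) = 537/309 = 537*(1/309) = 179/103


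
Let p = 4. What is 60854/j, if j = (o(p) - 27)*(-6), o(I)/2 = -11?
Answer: 30427/147 ≈ 206.99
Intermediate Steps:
o(I) = -22 (o(I) = 2*(-11) = -22)
j = 294 (j = (-22 - 27)*(-6) = -49*(-6) = 294)
60854/j = 60854/294 = 60854*(1/294) = 30427/147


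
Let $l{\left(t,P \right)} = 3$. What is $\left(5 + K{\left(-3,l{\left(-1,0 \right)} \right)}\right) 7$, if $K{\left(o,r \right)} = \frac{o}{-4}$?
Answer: $\frac{161}{4} \approx 40.25$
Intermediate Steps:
$K{\left(o,r \right)} = - \frac{o}{4}$ ($K{\left(o,r \right)} = o \left(- \frac{1}{4}\right) = - \frac{o}{4}$)
$\left(5 + K{\left(-3,l{\left(-1,0 \right)} \right)}\right) 7 = \left(5 - - \frac{3}{4}\right) 7 = \left(5 + \frac{3}{4}\right) 7 = \frac{23}{4} \cdot 7 = \frac{161}{4}$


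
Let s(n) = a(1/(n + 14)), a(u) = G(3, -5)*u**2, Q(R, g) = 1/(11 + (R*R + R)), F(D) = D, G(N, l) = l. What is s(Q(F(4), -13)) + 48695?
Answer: 1842861314/37845 ≈ 48695.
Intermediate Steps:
Q(R, g) = 1/(11 + R + R**2) (Q(R, g) = 1/(11 + (R**2 + R)) = 1/(11 + (R + R**2)) = 1/(11 + R + R**2))
a(u) = -5*u**2
s(n) = -5/(14 + n)**2 (s(n) = -5/(n + 14)**2 = -5/(14 + n)**2)
s(Q(F(4), -13)) + 48695 = -5/(14 + 1/(11 + 4 + 4**2))**2 + 48695 = -5/(14 + 1/(11 + 4 + 16))**2 + 48695 = -5/(14 + 1/31)**2 + 48695 = -5/(435/31)**2 + 48695 = -5*961/189225 + 48695 = -961/37845 + 48695 = 1842861314/37845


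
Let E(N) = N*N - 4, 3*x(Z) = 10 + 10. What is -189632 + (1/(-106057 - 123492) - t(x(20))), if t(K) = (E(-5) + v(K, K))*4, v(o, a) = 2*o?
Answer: -130684082095/688647 ≈ -1.8977e+5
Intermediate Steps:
x(Z) = 20/3 (x(Z) = (10 + 10)/3 = (⅓)*20 = 20/3)
E(N) = -4 + N² (E(N) = N² - 4 = -4 + N²)
t(K) = 84 + 8*K (t(K) = ((-4 + (-5)²) + 2*K)*4 = ((-4 + 25) + 2*K)*4 = (21 + 2*K)*4 = 84 + 8*K)
-189632 + (1/(-106057 - 123492) - t(x(20))) = -189632 + (1/(-106057 - 123492) - (84 + 8*(20/3))) = -189632 + (1/(-229549) - (84 + 160/3)) = -189632 + (-1/229549 - 1*412/3) = -189632 + (-1/229549 - 412/3) = -189632 - 94574191/688647 = -130684082095/688647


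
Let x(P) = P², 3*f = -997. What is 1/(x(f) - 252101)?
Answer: -9/1274900 ≈ -7.0594e-6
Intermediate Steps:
f = -997/3 (f = (⅓)*(-997) = -997/3 ≈ -332.33)
1/(x(f) - 252101) = 1/((-997/3)² - 252101) = 1/(994009/9 - 252101) = 1/(-1274900/9) = -9/1274900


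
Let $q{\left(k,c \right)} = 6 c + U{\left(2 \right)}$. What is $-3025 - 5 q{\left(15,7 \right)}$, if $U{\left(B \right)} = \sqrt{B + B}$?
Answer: $-3245$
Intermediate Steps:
$U{\left(B \right)} = \sqrt{2} \sqrt{B}$ ($U{\left(B \right)} = \sqrt{2 B} = \sqrt{2} \sqrt{B}$)
$q{\left(k,c \right)} = 2 + 6 c$ ($q{\left(k,c \right)} = 6 c + \sqrt{2} \sqrt{2} = 6 c + 2 = 2 + 6 c$)
$-3025 - 5 q{\left(15,7 \right)} = -3025 - 5 \left(2 + 6 \cdot 7\right) = -3025 - 5 \left(2 + 42\right) = -3025 - 220 = -3245$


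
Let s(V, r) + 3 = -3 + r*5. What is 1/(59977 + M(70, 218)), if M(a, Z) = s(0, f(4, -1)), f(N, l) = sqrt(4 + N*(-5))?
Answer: 59971/3596521241 - 20*I/3596521241 ≈ 1.6675e-5 - 5.5609e-9*I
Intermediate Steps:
f(N, l) = sqrt(4 - 5*N)
s(V, r) = -6 + 5*r (s(V, r) = -3 + (-3 + r*5) = -3 + (-3 + 5*r) = -6 + 5*r)
M(a, Z) = -6 + 20*I (M(a, Z) = -6 + 5*sqrt(4 - 5*4) = -6 + 5*sqrt(4 - 20) = -6 + 5*sqrt(-16) = -6 + 5*(4*I) = -6 + 20*I)
1/(59977 + M(70, 218)) = 1/(59977 + (-6 + 20*I)) = 1/(59971 + 20*I) = (59971 - 20*I)/3596521241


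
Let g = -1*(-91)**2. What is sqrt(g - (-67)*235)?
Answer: 2*sqrt(1866) ≈ 86.394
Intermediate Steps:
g = -8281 (g = -1*8281 = -8281)
sqrt(g - (-67)*235) = sqrt(-8281 - (-67)*235) = sqrt(-8281 - 1*(-15745)) = sqrt(-8281 + 15745) = sqrt(7464) = 2*sqrt(1866)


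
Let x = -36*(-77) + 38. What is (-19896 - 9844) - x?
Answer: -32550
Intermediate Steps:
x = 2810 (x = 2772 + 38 = 2810)
(-19896 - 9844) - x = (-19896 - 9844) - 1*2810 = -29740 - 2810 = -32550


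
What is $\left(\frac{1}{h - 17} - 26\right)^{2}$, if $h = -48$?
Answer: $\frac{2859481}{4225} \approx 676.8$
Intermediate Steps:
$\left(\frac{1}{h - 17} - 26\right)^{2} = \left(\frac{1}{-48 - 17} - 26\right)^{2} = \left(\frac{1}{-65} - 26\right)^{2} = \left(- \frac{1}{65} - 26\right)^{2} = \left(- \frac{1691}{65}\right)^{2} = \frac{2859481}{4225}$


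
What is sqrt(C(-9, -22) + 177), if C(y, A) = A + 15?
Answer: sqrt(170) ≈ 13.038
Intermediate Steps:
C(y, A) = 15 + A
sqrt(C(-9, -22) + 177) = sqrt((15 - 22) + 177) = sqrt(-7 + 177) = sqrt(170)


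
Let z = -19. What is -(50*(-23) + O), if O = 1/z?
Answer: 21851/19 ≈ 1150.1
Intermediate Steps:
O = -1/19 (O = 1/(-19) = -1/19 ≈ -0.052632)
-(50*(-23) + O) = -(50*(-23) - 1/19) = -(-1150 - 1/19) = -1*(-21851/19) = 21851/19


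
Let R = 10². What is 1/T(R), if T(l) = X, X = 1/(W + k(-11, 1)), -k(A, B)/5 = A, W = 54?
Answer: 109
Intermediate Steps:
k(A, B) = -5*A
R = 100
X = 1/109 (X = 1/(54 - 5*(-11)) = 1/(54 + 55) = 1/109 ≈ 0.0091743)
T(l) = 1/109
1/T(R) = 1/(1/109) = 109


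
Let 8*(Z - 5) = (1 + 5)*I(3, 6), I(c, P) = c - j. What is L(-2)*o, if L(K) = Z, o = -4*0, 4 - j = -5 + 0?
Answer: 0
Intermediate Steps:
j = 9 (j = 4 - (-5 + 0) = 4 - 1*(-5) = 4 + 5 = 9)
o = 0
I(c, P) = -9 + c (I(c, P) = c - 1*9 = c - 9 = -9 + c)
Z = 1/2 (Z = 5 + ((1 + 5)*(-9 + 3))/8 = 5 + (6*(-6))/8 = 5 + (1/8)*(-36) = 5 - 9/2 = 1/2 ≈ 0.50000)
L(K) = 1/2
L(-2)*o = (1/2)*0 = 0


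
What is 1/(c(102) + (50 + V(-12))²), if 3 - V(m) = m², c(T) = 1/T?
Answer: 102/844663 ≈ 0.00012076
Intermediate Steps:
V(m) = 3 - m²
1/(c(102) + (50 + V(-12))²) = 1/(1/102 + (50 + (3 - 1*(-12)²))²) = 1/(1/102 + (50 + (3 - 1*144))²) = 1/(1/102 + (50 + (3 - 144))²) = 1/(1/102 + (50 - 141)²) = 1/(1/102 + (-91)²) = 1/(1/102 + 8281) = 1/(844663/102) = 102/844663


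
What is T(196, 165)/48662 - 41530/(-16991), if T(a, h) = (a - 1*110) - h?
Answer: 2019590571/826816042 ≈ 2.4426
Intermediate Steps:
T(a, h) = -110 + a - h (T(a, h) = (a - 110) - h = (-110 + a) - h = -110 + a - h)
T(196, 165)/48662 - 41530/(-16991) = (-110 + 196 - 1*165)/48662 - 41530/(-16991) = (-110 + 196 - 165)*(1/48662) - 41530*(-1/16991) = -79*1/48662 + 41530/16991 = -79/48662 + 41530/16991 = 2019590571/826816042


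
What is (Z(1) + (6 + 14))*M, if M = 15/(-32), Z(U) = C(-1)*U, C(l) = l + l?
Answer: -135/16 ≈ -8.4375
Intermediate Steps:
C(l) = 2*l
Z(U) = -2*U (Z(U) = (2*(-1))*U = -2*U)
M = -15/32 (M = 15*(-1/32) = -15/32 ≈ -0.46875)
(Z(1) + (6 + 14))*M = (-2*1 + (6 + 14))*(-15/32) = (-2 + 20)*(-15/32) = 18*(-15/32) = -135/16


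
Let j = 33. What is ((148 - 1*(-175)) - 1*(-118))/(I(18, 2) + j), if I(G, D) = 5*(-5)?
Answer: 441/8 ≈ 55.125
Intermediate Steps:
I(G, D) = -25
((148 - 1*(-175)) - 1*(-118))/(I(18, 2) + j) = ((148 - 1*(-175)) - 1*(-118))/(-25 + 33) = ((148 + 175) + 118)/8 = (323 + 118)*(⅛) = 441*(⅛) = 441/8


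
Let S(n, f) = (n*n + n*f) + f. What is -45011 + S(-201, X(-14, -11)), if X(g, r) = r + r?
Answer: -210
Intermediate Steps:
X(g, r) = 2*r
S(n, f) = f + n² + f*n (S(n, f) = (n² + f*n) + f = f + n² + f*n)
-45011 + S(-201, X(-14, -11)) = -45011 + (2*(-11) + (-201)² + (2*(-11))*(-201)) = -45011 + (-22 + 40401 - 22*(-201)) = -45011 + (-22 + 40401 + 4422) = -45011 + 44801 = -210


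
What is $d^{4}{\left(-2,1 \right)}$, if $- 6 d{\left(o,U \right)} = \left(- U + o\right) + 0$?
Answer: $\frac{1}{16} \approx 0.0625$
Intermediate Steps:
$d{\left(o,U \right)} = - \frac{o}{6} + \frac{U}{6}$ ($d{\left(o,U \right)} = - \frac{\left(- U + o\right) + 0}{6} = - \frac{\left(o - U\right) + 0}{6} = - \frac{o - U}{6} = - \frac{o}{6} + \frac{U}{6}$)
$d^{4}{\left(-2,1 \right)} = \left(\left(- \frac{1}{6}\right) \left(-2\right) + \frac{1}{6} \cdot 1\right)^{4} = \left(\frac{1}{3} + \frac{1}{6}\right)^{4} = \left(\frac{1}{2}\right)^{4} = \frac{1}{16}$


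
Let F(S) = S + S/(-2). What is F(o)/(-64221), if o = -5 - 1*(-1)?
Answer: 2/64221 ≈ 3.1142e-5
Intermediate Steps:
o = -4 (o = -5 + 1 = -4)
F(S) = S/2 (F(S) = S + S*(-½) = S - S/2 = S/2)
F(o)/(-64221) = ((½)*(-4))/(-64221) = -2*(-1/64221) = 2/64221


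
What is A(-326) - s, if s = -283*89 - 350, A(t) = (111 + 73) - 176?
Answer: 25545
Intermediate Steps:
A(t) = 8 (A(t) = 184 - 176 = 8)
s = -25537 (s = -25187 - 350 = -25537)
A(-326) - s = 8 - 1*(-25537) = 8 + 25537 = 25545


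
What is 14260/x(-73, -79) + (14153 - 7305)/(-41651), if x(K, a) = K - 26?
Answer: -594621212/4123449 ≈ -144.20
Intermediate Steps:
x(K, a) = -26 + K
14260/x(-73, -79) + (14153 - 7305)/(-41651) = 14260/(-26 - 73) + (14153 - 7305)/(-41651) = 14260/(-99) + 6848*(-1/41651) = 14260*(-1/99) - 6848/41651 = -14260/99 - 6848/41651 = -594621212/4123449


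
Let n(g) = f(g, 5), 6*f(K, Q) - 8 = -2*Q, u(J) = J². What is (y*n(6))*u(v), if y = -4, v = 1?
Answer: 4/3 ≈ 1.3333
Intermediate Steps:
f(K, Q) = 4/3 - Q/3 (f(K, Q) = 4/3 + (-2*Q)/6 = 4/3 - Q/3)
n(g) = -⅓ (n(g) = 4/3 - ⅓*5 = 4/3 - 5/3 = -⅓)
(y*n(6))*u(v) = -4*(-⅓)*1² = (4/3)*1 = 4/3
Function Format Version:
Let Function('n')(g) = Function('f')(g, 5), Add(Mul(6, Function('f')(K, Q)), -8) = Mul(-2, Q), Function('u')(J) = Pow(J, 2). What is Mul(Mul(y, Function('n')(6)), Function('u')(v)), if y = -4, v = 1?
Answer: Rational(4, 3) ≈ 1.3333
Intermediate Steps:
Function('f')(K, Q) = Add(Rational(4, 3), Mul(Rational(-1, 3), Q)) (Function('f')(K, Q) = Add(Rational(4, 3), Mul(Rational(1, 6), Mul(-2, Q))) = Add(Rational(4, 3), Mul(Rational(-1, 3), Q)))
Function('n')(g) = Rational(-1, 3) (Function('n')(g) = Add(Rational(4, 3), Mul(Rational(-1, 3), 5)) = Add(Rational(4, 3), Rational(-5, 3)) = Rational(-1, 3))
Mul(Mul(y, Function('n')(6)), Function('u')(v)) = Mul(Mul(-4, Rational(-1, 3)), Pow(1, 2)) = Mul(Rational(4, 3), 1) = Rational(4, 3)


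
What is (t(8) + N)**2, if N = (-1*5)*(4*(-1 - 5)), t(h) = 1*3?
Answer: 15129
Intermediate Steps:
t(h) = 3
N = 120 (N = -20*(-6) = -5*(-24) = 120)
(t(8) + N)**2 = (3 + 120)**2 = 123**2 = 15129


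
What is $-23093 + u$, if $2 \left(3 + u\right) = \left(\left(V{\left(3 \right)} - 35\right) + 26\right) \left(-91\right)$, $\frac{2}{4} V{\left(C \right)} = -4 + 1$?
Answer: $- \frac{44827}{2} \approx -22414.0$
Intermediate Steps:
$V{\left(C \right)} = -6$ ($V{\left(C \right)} = 2 \left(-4 + 1\right) = 2 \left(-3\right) = -6$)
$u = \frac{1359}{2}$ ($u = -3 + \frac{\left(\left(-6 - 35\right) + 26\right) \left(-91\right)}{2} = -3 + \frac{\left(-41 + 26\right) \left(-91\right)}{2} = -3 + \frac{\left(-15\right) \left(-91\right)}{2} = -3 + \frac{1}{2} \cdot 1365 = -3 + \frac{1365}{2} = \frac{1359}{2} \approx 679.5$)
$-23093 + u = -23093 + \frac{1359}{2} = - \frac{44827}{2}$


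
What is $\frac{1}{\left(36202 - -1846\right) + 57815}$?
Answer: $\frac{1}{95863} \approx 1.0432 \cdot 10^{-5}$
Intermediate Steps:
$\frac{1}{\left(36202 - -1846\right) + 57815} = \frac{1}{\left(36202 + 1846\right) + 57815} = \frac{1}{38048 + 57815} = \frac{1}{95863}$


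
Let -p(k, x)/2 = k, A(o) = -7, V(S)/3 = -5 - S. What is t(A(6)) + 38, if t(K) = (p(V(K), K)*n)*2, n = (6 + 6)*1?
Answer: -250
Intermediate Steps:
V(S) = -15 - 3*S (V(S) = 3*(-5 - S) = -15 - 3*S)
p(k, x) = -2*k
n = 12 (n = 12*1 = 12)
t(K) = 720 + 144*K (t(K) = (-2*(-15 - 3*K)*12)*2 = ((30 + 6*K)*12)*2 = (360 + 72*K)*2 = 720 + 144*K)
t(A(6)) + 38 = (720 + 144*(-7)) + 38 = (720 - 1008) + 38 = -288 + 38 = -250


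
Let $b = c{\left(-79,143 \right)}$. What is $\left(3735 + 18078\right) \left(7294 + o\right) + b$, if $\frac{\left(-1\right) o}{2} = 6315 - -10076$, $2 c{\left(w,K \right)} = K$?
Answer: $- \frac{1111939345}{2} \approx -5.5597 \cdot 10^{8}$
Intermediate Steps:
$c{\left(w,K \right)} = \frac{K}{2}$
$b = \frac{143}{2}$ ($b = \frac{1}{2} \cdot 143 = \frac{143}{2} \approx 71.5$)
$o = -32782$ ($o = - 2 \left(6315 - -10076\right) = - 2 \left(6315 + 10076\right) = \left(-2\right) 16391 = -32782$)
$\left(3735 + 18078\right) \left(7294 + o\right) + b = \left(3735 + 18078\right) \left(7294 - 32782\right) + \frac{143}{2} = 21813 \left(-25488\right) + \frac{143}{2} = -555969744 + \frac{143}{2} = - \frac{1111939345}{2}$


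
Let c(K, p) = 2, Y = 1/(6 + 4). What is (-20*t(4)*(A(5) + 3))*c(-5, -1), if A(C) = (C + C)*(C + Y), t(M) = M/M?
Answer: -2160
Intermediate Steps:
t(M) = 1
Y = ⅒ (Y = 1/10 = ⅒ ≈ 0.10000)
A(C) = 2*C*(⅒ + C) (A(C) = (C + C)*(C + ⅒) = (2*C)*(⅒ + C) = 2*C*(⅒ + C))
(-20*t(4)*(A(5) + 3))*c(-5, -1) = -20*((⅕)*5*(1 + 10*5) + 3)*2 = -20*((⅕)*5*(1 + 50) + 3)*2 = -20*((⅕)*5*51 + 3)*2 = -20*(51 + 3)*2 = -20*54*2 = -1080*2 = -2160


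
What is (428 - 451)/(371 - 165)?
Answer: -23/206 ≈ -0.11165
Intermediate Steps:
(428 - 451)/(371 - 165) = -23/206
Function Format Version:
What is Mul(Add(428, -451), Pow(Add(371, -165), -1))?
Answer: Rational(-23, 206) ≈ -0.11165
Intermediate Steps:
Mul(Add(428, -451), Pow(Add(371, -165), -1)) = Mul(-23, Pow(206, -1)) = Mul(-23, Rational(1, 206)) = Rational(-23, 206)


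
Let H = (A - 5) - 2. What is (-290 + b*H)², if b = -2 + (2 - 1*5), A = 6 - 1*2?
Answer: 75625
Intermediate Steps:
A = 4 (A = 6 - 2 = 4)
H = -3 (H = (4 - 5) - 2 = -1 - 2 = -3)
b = -5 (b = -2 + (2 - 5) = -2 - 3 = -5)
(-290 + b*H)² = (-290 - 5*(-3))² = (-290 + 15)² = (-275)² = 75625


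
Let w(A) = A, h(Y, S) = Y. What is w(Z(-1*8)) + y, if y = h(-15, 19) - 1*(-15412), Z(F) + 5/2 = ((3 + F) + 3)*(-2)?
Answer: 30797/2 ≈ 15399.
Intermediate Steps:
Z(F) = -29/2 - 2*F (Z(F) = -5/2 + ((3 + F) + 3)*(-2) = -5/2 + (6 + F)*(-2) = -5/2 + (-12 - 2*F) = -29/2 - 2*F)
y = 15397 (y = -15 - 1*(-15412) = -15 + 15412 = 15397)
w(Z(-1*8)) + y = (-29/2 - (-2)*8) + 15397 = (-29/2 - 2*(-8)) + 15397 = (-29/2 + 16) + 15397 = 3/2 + 15397 = 30797/2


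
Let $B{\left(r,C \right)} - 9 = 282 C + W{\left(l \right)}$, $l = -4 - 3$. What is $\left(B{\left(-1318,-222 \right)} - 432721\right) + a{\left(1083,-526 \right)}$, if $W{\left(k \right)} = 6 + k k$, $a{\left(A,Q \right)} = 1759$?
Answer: $-493502$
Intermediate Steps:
$l = -7$
$W{\left(k \right)} = 6 + k^{2}$
$B{\left(r,C \right)} = 64 + 282 C$ ($B{\left(r,C \right)} = 9 + \left(282 C + \left(6 + \left(-7\right)^{2}\right)\right) = 9 + \left(282 C + \left(6 + 49\right)\right) = 9 + \left(282 C + 55\right) = 9 + \left(55 + 282 C\right) = 64 + 282 C$)
$\left(B{\left(-1318,-222 \right)} - 432721\right) + a{\left(1083,-526 \right)} = \left(\left(64 + 282 \left(-222\right)\right) - 432721\right) + 1759 = \left(\left(64 - 62604\right) - 432721\right) + 1759 = \left(-62540 - 432721\right) + 1759 = -495261 + 1759 = -493502$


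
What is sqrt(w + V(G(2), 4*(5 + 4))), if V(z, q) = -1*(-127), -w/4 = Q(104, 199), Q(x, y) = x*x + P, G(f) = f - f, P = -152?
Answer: I*sqrt(42529) ≈ 206.23*I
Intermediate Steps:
G(f) = 0
Q(x, y) = -152 + x**2 (Q(x, y) = x*x - 152 = x**2 - 152 = -152 + x**2)
w = -42656 (w = -4*(-152 + 104**2) = -4*(-152 + 10816) = -4*10664 = -42656)
V(z, q) = 127
sqrt(w + V(G(2), 4*(5 + 4))) = sqrt(-42656 + 127) = sqrt(-42529) = I*sqrt(42529)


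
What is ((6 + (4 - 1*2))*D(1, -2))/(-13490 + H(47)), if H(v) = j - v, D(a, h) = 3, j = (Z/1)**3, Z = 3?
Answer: -12/6755 ≈ -0.0017765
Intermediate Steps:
j = 27 (j = (3/1)**3 = (3*1)**3 = 3**3 = 27)
H(v) = 27 - v
((6 + (4 - 1*2))*D(1, -2))/(-13490 + H(47)) = ((6 + (4 - 1*2))*3)/(-13490 + (27 - 1*47)) = ((6 + (4 - 2))*3)/(-13490 + (27 - 47)) = ((6 + 2)*3)/(-13490 - 20) = (8*3)/(-13510) = 24*(-1/13510) = -12/6755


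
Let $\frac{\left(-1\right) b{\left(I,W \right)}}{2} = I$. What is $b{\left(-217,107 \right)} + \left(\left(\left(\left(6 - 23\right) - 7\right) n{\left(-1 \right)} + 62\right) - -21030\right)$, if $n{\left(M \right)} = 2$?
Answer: $21478$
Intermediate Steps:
$b{\left(I,W \right)} = - 2 I$
$b{\left(-217,107 \right)} + \left(\left(\left(\left(6 - 23\right) - 7\right) n{\left(-1 \right)} + 62\right) - -21030\right) = \left(-2\right) \left(-217\right) + \left(\left(\left(\left(6 - 23\right) - 7\right) 2 + 62\right) - -21030\right) = 434 + \left(\left(\left(-17 - 7\right) 2 + 62\right) + 21030\right) = 434 + \left(\left(\left(-24\right) 2 + 62\right) + 21030\right) = 434 + \left(\left(-48 + 62\right) + 21030\right) = 434 + \left(14 + 21030\right) = 434 + 21044 = 21478$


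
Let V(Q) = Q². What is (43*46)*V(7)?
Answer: 96922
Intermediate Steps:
(43*46)*V(7) = (43*46)*7² = 1978*49 = 96922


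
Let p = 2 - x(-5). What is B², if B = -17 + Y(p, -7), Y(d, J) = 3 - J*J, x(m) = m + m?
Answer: 3969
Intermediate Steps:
x(m) = 2*m
p = 12 (p = 2 - 2*(-5) = 2 - 1*(-10) = 2 + 10 = 12)
Y(d, J) = 3 - J²
B = -63 (B = -17 + (3 - 1*(-7)²) = -17 + (3 - 1*49) = -17 + (3 - 49) = -17 - 46 = -63)
B² = (-63)² = 3969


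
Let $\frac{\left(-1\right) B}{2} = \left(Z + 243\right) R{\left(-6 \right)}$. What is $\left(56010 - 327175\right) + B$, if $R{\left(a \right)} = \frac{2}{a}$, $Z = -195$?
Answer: $-271133$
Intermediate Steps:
$B = 32$ ($B = - 2 \left(-195 + 243\right) \frac{2}{-6} = - 2 \cdot 48 \cdot 2 \left(- \frac{1}{6}\right) = - 2 \cdot 48 \left(- \frac{1}{3}\right) = \left(-2\right) \left(-16\right) = 32$)
$\left(56010 - 327175\right) + B = \left(56010 - 327175\right) + 32 = -271165 + 32 = -271133$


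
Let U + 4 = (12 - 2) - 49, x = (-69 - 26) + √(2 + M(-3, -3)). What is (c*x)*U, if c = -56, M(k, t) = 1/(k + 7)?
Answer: -225148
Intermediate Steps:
M(k, t) = 1/(7 + k)
x = -187/2 (x = (-69 - 26) + √(2 + 1/(7 - 3)) = -95 + √(2 + 1/4) = -95 + √(2 + ¼) = -95 + √(9/4) = -95 + 3/2 = -187/2 ≈ -93.500)
U = -43 (U = -4 + ((12 - 2) - 49) = -4 + (10 - 49) = -4 - 39 = -43)
(c*x)*U = -56*(-187/2)*(-43) = 5236*(-43) = -225148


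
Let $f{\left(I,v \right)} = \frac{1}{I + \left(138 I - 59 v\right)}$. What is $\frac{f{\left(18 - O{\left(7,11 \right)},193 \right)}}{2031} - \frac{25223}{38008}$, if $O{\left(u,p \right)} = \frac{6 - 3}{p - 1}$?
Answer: $- \frac{4572962489851}{6890898936216} \approx -0.66362$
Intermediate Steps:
$O{\left(u,p \right)} = \frac{3}{-1 + p}$
$f{\left(I,v \right)} = \frac{1}{- 59 v + 139 I}$ ($f{\left(I,v \right)} = \frac{1}{I + \left(- 59 v + 138 I\right)} = \frac{1}{- 59 v + 139 I}$)
$\frac{f{\left(18 - O{\left(7,11 \right)},193 \right)}}{2031} - \frac{25223}{38008} = \frac{1}{\left(\left(-59\right) 193 + 139 \left(18 - \frac{3}{-1 + 11}\right)\right) 2031} - \frac{25223}{38008} = \frac{1}{-11387 + 139 \left(18 - \frac{3}{10}\right)} \frac{1}{2031} - \frac{25223}{38008} = \frac{1}{-11387 + 139 \cdot \frac{177}{10}} \cdot \frac{1}{2031} - \frac{25223}{38008} = \frac{1}{-11387 + \frac{24603}{10}} \cdot \frac{1}{2031} - \frac{25223}{38008} = \frac{1}{- \frac{89267}{10}} \cdot \frac{1}{2031} - \frac{25223}{38008} = \left(- \frac{10}{89267}\right) \frac{1}{2031} - \frac{25223}{38008} = - \frac{10}{181301277} - \frac{25223}{38008} = - \frac{4572962489851}{6890898936216}$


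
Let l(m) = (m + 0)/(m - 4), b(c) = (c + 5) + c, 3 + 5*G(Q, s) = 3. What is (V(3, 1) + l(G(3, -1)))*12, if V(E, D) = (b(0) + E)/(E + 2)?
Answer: 96/5 ≈ 19.200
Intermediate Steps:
G(Q, s) = 0 (G(Q, s) = -⅗ + (⅕)*3 = -⅗ + ⅗ = 0)
b(c) = 5 + 2*c (b(c) = (5 + c) + c = 5 + 2*c)
l(m) = m/(-4 + m)
V(E, D) = (5 + E)/(2 + E) (V(E, D) = ((5 + 2*0) + E)/(E + 2) = ((5 + 0) + E)/(2 + E) = (5 + E)/(2 + E))
(V(3, 1) + l(G(3, -1)))*12 = ((5 + 3)/(2 + 3) + 0/(-4 + 0))*12 = (8/5 + 0/(-4))*12 = ((⅕)*8 + 0*(-¼))*12 = (8/5 + 0)*12 = (8/5)*12 = 96/5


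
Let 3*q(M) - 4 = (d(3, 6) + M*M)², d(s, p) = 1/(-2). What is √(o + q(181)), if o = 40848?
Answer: √12880474899/6 ≈ 18915.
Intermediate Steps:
d(s, p) = -½
q(M) = 4/3 + (-½ + M²)²/3 (q(M) = 4/3 + (-½ + M*M)²/3 = 4/3 + (-½ + M²)²/3)
√(o + q(181)) = √(40848 + (4/3 + (-1 + 2*181²)²/12)) = √(40848 + (4/3 + (-1 + 2*32761)²/12)) = √(40848 + (4/3 + (-1 + 65522)²/12)) = √(40848 + (4/3 + (1/12)*65521²)) = √(40848 + (4/3 + (1/12)*4293001441)) = √(40848 + (4/3 + 4293001441/12)) = √(40848 + 4293001457/12) = √(4293491633/12) = √12880474899/6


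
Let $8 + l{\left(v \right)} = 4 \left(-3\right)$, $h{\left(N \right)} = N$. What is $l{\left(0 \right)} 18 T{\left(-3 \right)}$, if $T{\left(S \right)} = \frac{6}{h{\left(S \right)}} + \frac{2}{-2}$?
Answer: $1080$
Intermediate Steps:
$l{\left(v \right)} = -20$ ($l{\left(v \right)} = -8 + 4 \left(-3\right) = -8 - 12 = -20$)
$T{\left(S \right)} = -1 + \frac{6}{S}$ ($T{\left(S \right)} = \frac{6}{S} + \frac{2}{-2} = \frac{6}{S} + 2 \left(- \frac{1}{2}\right) = \frac{6}{S} - 1 = -1 + \frac{6}{S}$)
$l{\left(0 \right)} 18 T{\left(-3 \right)} = \left(-20\right) 18 \frac{6 - -3}{-3} = - 360 \left(- \frac{6 + 3}{3}\right) = - 360 \left(\left(- \frac{1}{3}\right) 9\right) = \left(-360\right) \left(-3\right) = 1080$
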